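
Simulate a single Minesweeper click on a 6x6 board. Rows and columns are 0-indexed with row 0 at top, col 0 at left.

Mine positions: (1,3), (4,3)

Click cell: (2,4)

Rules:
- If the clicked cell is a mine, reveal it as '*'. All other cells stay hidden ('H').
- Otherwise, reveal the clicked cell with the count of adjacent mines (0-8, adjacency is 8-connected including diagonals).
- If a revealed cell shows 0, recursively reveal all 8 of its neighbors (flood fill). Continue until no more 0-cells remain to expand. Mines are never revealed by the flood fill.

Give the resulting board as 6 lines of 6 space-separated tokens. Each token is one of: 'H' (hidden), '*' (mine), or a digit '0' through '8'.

H H H H H H
H H H H H H
H H H H 1 H
H H H H H H
H H H H H H
H H H H H H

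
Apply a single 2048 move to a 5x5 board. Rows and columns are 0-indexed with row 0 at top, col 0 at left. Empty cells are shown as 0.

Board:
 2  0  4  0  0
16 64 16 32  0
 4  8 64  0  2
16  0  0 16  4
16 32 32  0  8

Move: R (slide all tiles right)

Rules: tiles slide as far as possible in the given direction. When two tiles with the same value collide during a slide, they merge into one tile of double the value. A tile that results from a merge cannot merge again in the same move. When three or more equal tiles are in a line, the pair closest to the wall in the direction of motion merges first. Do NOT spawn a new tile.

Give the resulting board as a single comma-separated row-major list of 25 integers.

Answer: 0, 0, 0, 2, 4, 0, 16, 64, 16, 32, 0, 4, 8, 64, 2, 0, 0, 0, 32, 4, 0, 0, 16, 64, 8

Derivation:
Slide right:
row 0: [2, 0, 4, 0, 0] -> [0, 0, 0, 2, 4]
row 1: [16, 64, 16, 32, 0] -> [0, 16, 64, 16, 32]
row 2: [4, 8, 64, 0, 2] -> [0, 4, 8, 64, 2]
row 3: [16, 0, 0, 16, 4] -> [0, 0, 0, 32, 4]
row 4: [16, 32, 32, 0, 8] -> [0, 0, 16, 64, 8]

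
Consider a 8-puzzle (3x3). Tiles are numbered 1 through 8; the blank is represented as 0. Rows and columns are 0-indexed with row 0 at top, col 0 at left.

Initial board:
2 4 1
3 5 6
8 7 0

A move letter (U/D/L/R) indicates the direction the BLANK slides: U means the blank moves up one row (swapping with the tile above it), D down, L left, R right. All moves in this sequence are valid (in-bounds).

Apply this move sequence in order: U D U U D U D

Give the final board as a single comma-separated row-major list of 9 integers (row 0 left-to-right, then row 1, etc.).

Answer: 2, 4, 1, 3, 5, 0, 8, 7, 6

Derivation:
After move 1 (U):
2 4 1
3 5 0
8 7 6

After move 2 (D):
2 4 1
3 5 6
8 7 0

After move 3 (U):
2 4 1
3 5 0
8 7 6

After move 4 (U):
2 4 0
3 5 1
8 7 6

After move 5 (D):
2 4 1
3 5 0
8 7 6

After move 6 (U):
2 4 0
3 5 1
8 7 6

After move 7 (D):
2 4 1
3 5 0
8 7 6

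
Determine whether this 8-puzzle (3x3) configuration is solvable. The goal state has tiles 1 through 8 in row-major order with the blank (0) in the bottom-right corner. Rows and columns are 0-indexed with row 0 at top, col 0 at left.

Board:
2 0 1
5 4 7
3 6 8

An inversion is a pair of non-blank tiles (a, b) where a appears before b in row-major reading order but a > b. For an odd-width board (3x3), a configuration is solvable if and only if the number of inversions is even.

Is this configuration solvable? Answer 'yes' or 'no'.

Inversions (pairs i<j in row-major order where tile[i] > tile[j] > 0): 6
6 is even, so the puzzle is solvable.

Answer: yes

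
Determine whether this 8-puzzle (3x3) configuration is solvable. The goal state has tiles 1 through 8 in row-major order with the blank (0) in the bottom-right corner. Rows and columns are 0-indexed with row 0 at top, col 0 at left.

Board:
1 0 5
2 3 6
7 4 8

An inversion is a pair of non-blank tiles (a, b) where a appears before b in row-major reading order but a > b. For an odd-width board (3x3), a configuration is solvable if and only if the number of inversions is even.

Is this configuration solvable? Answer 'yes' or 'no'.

Inversions (pairs i<j in row-major order where tile[i] > tile[j] > 0): 5
5 is odd, so the puzzle is not solvable.

Answer: no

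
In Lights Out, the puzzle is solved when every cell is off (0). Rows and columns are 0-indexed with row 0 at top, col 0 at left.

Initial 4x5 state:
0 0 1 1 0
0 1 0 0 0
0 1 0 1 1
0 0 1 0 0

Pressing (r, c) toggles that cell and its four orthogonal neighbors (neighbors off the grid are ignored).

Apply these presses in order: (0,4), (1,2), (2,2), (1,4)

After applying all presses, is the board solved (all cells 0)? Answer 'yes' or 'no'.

After press 1 at (0,4):
0 0 1 0 1
0 1 0 0 1
0 1 0 1 1
0 0 1 0 0

After press 2 at (1,2):
0 0 0 0 1
0 0 1 1 1
0 1 1 1 1
0 0 1 0 0

After press 3 at (2,2):
0 0 0 0 1
0 0 0 1 1
0 0 0 0 1
0 0 0 0 0

After press 4 at (1,4):
0 0 0 0 0
0 0 0 0 0
0 0 0 0 0
0 0 0 0 0

Lights still on: 0

Answer: yes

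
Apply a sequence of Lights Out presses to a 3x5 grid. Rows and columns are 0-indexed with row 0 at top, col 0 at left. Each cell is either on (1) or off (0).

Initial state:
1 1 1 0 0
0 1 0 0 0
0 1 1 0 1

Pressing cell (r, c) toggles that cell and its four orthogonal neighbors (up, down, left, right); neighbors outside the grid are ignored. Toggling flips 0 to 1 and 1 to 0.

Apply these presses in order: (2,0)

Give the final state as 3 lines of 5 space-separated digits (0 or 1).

Answer: 1 1 1 0 0
1 1 0 0 0
1 0 1 0 1

Derivation:
After press 1 at (2,0):
1 1 1 0 0
1 1 0 0 0
1 0 1 0 1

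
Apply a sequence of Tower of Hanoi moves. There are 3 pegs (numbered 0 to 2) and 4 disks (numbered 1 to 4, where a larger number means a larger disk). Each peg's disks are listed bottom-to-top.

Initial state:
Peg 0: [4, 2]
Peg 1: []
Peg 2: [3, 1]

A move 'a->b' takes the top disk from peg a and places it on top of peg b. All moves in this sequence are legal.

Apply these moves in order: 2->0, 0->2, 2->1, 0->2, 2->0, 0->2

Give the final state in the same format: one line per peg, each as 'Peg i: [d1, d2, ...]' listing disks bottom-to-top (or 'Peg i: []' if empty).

Answer: Peg 0: [4]
Peg 1: [1]
Peg 2: [3, 2]

Derivation:
After move 1 (2->0):
Peg 0: [4, 2, 1]
Peg 1: []
Peg 2: [3]

After move 2 (0->2):
Peg 0: [4, 2]
Peg 1: []
Peg 2: [3, 1]

After move 3 (2->1):
Peg 0: [4, 2]
Peg 1: [1]
Peg 2: [3]

After move 4 (0->2):
Peg 0: [4]
Peg 1: [1]
Peg 2: [3, 2]

After move 5 (2->0):
Peg 0: [4, 2]
Peg 1: [1]
Peg 2: [3]

After move 6 (0->2):
Peg 0: [4]
Peg 1: [1]
Peg 2: [3, 2]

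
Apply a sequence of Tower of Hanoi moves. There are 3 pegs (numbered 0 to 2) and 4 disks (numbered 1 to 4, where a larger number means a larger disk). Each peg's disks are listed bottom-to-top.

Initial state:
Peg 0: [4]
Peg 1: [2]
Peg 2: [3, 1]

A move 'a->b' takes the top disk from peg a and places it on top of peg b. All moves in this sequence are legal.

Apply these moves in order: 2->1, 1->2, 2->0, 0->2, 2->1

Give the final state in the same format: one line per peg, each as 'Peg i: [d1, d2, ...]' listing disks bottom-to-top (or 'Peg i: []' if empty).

After move 1 (2->1):
Peg 0: [4]
Peg 1: [2, 1]
Peg 2: [3]

After move 2 (1->2):
Peg 0: [4]
Peg 1: [2]
Peg 2: [3, 1]

After move 3 (2->0):
Peg 0: [4, 1]
Peg 1: [2]
Peg 2: [3]

After move 4 (0->2):
Peg 0: [4]
Peg 1: [2]
Peg 2: [3, 1]

After move 5 (2->1):
Peg 0: [4]
Peg 1: [2, 1]
Peg 2: [3]

Answer: Peg 0: [4]
Peg 1: [2, 1]
Peg 2: [3]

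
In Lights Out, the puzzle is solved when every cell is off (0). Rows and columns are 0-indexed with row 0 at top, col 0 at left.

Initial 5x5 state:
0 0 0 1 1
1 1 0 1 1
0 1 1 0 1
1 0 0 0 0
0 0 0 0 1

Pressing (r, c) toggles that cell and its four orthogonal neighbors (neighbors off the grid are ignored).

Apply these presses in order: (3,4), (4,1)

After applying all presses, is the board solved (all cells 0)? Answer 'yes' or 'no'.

Answer: no

Derivation:
After press 1 at (3,4):
0 0 0 1 1
1 1 0 1 1
0 1 1 0 0
1 0 0 1 1
0 0 0 0 0

After press 2 at (4,1):
0 0 0 1 1
1 1 0 1 1
0 1 1 0 0
1 1 0 1 1
1 1 1 0 0

Lights still on: 15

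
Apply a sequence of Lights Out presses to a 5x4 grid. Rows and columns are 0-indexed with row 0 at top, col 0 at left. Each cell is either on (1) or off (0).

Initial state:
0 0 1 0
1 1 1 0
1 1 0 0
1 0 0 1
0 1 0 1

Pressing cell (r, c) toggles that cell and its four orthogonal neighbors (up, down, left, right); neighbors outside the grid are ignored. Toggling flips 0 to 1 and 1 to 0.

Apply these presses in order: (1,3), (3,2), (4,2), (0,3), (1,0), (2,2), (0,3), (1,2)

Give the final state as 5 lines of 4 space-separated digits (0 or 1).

After press 1 at (1,3):
0 0 1 1
1 1 0 1
1 1 0 1
1 0 0 1
0 1 0 1

After press 2 at (3,2):
0 0 1 1
1 1 0 1
1 1 1 1
1 1 1 0
0 1 1 1

After press 3 at (4,2):
0 0 1 1
1 1 0 1
1 1 1 1
1 1 0 0
0 0 0 0

After press 4 at (0,3):
0 0 0 0
1 1 0 0
1 1 1 1
1 1 0 0
0 0 0 0

After press 5 at (1,0):
1 0 0 0
0 0 0 0
0 1 1 1
1 1 0 0
0 0 0 0

After press 6 at (2,2):
1 0 0 0
0 0 1 0
0 0 0 0
1 1 1 0
0 0 0 0

After press 7 at (0,3):
1 0 1 1
0 0 1 1
0 0 0 0
1 1 1 0
0 0 0 0

After press 8 at (1,2):
1 0 0 1
0 1 0 0
0 0 1 0
1 1 1 0
0 0 0 0

Answer: 1 0 0 1
0 1 0 0
0 0 1 0
1 1 1 0
0 0 0 0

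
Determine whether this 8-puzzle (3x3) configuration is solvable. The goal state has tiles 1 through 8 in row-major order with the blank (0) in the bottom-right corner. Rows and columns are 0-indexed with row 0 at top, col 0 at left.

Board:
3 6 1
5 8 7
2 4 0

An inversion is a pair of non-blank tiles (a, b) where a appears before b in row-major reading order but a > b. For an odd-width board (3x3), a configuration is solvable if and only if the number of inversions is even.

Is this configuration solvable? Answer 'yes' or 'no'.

Answer: no

Derivation:
Inversions (pairs i<j in row-major order where tile[i] > tile[j] > 0): 13
13 is odd, so the puzzle is not solvable.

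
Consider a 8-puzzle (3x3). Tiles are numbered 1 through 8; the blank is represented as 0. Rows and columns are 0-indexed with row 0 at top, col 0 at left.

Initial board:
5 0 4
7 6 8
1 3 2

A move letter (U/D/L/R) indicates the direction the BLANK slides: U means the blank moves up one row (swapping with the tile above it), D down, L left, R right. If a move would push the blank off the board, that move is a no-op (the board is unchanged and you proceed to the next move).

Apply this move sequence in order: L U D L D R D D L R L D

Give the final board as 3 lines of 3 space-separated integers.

After move 1 (L):
0 5 4
7 6 8
1 3 2

After move 2 (U):
0 5 4
7 6 8
1 3 2

After move 3 (D):
7 5 4
0 6 8
1 3 2

After move 4 (L):
7 5 4
0 6 8
1 3 2

After move 5 (D):
7 5 4
1 6 8
0 3 2

After move 6 (R):
7 5 4
1 6 8
3 0 2

After move 7 (D):
7 5 4
1 6 8
3 0 2

After move 8 (D):
7 5 4
1 6 8
3 0 2

After move 9 (L):
7 5 4
1 6 8
0 3 2

After move 10 (R):
7 5 4
1 6 8
3 0 2

After move 11 (L):
7 5 4
1 6 8
0 3 2

After move 12 (D):
7 5 4
1 6 8
0 3 2

Answer: 7 5 4
1 6 8
0 3 2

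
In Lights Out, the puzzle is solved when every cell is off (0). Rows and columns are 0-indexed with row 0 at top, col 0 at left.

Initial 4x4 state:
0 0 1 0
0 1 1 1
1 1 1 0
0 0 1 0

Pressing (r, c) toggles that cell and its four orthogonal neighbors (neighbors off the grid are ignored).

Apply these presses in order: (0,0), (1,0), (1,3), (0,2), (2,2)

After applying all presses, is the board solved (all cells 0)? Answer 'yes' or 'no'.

Answer: yes

Derivation:
After press 1 at (0,0):
1 1 1 0
1 1 1 1
1 1 1 0
0 0 1 0

After press 2 at (1,0):
0 1 1 0
0 0 1 1
0 1 1 0
0 0 1 0

After press 3 at (1,3):
0 1 1 1
0 0 0 0
0 1 1 1
0 0 1 0

After press 4 at (0,2):
0 0 0 0
0 0 1 0
0 1 1 1
0 0 1 0

After press 5 at (2,2):
0 0 0 0
0 0 0 0
0 0 0 0
0 0 0 0

Lights still on: 0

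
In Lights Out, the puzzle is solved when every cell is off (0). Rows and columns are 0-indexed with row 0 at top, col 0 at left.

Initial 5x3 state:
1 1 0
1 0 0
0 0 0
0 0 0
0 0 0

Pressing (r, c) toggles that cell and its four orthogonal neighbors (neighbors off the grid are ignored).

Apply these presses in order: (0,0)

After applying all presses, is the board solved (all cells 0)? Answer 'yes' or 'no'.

After press 1 at (0,0):
0 0 0
0 0 0
0 0 0
0 0 0
0 0 0

Lights still on: 0

Answer: yes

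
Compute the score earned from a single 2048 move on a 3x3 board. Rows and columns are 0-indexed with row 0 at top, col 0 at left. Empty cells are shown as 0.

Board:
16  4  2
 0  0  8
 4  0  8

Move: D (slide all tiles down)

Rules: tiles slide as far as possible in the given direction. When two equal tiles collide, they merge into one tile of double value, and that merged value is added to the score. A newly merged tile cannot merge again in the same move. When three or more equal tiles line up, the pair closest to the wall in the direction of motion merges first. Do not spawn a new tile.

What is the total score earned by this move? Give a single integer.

Answer: 16

Derivation:
Slide down:
col 0: [16, 0, 4] -> [0, 16, 4]  score +0 (running 0)
col 1: [4, 0, 0] -> [0, 0, 4]  score +0 (running 0)
col 2: [2, 8, 8] -> [0, 2, 16]  score +16 (running 16)
Board after move:
 0  0  0
16  0  2
 4  4 16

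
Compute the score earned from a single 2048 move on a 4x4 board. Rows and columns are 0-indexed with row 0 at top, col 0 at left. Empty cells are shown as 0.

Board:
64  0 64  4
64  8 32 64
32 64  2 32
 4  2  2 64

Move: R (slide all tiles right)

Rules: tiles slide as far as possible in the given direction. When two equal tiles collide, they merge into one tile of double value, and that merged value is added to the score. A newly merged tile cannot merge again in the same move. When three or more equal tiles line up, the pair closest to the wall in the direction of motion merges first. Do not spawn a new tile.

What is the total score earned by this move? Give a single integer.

Answer: 132

Derivation:
Slide right:
row 0: [64, 0, 64, 4] -> [0, 0, 128, 4]  score +128 (running 128)
row 1: [64, 8, 32, 64] -> [64, 8, 32, 64]  score +0 (running 128)
row 2: [32, 64, 2, 32] -> [32, 64, 2, 32]  score +0 (running 128)
row 3: [4, 2, 2, 64] -> [0, 4, 4, 64]  score +4 (running 132)
Board after move:
  0   0 128   4
 64   8  32  64
 32  64   2  32
  0   4   4  64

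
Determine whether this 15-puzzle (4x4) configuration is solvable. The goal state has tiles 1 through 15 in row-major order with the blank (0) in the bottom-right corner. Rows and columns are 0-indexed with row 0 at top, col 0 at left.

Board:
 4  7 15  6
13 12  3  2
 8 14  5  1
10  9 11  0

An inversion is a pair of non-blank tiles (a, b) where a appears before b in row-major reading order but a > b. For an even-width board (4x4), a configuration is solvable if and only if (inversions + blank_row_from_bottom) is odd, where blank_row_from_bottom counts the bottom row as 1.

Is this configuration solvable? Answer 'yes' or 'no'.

Inversions: 53
Blank is in row 3 (0-indexed from top), which is row 1 counting from the bottom (bottom = 1).
53 + 1 = 54, which is even, so the puzzle is not solvable.

Answer: no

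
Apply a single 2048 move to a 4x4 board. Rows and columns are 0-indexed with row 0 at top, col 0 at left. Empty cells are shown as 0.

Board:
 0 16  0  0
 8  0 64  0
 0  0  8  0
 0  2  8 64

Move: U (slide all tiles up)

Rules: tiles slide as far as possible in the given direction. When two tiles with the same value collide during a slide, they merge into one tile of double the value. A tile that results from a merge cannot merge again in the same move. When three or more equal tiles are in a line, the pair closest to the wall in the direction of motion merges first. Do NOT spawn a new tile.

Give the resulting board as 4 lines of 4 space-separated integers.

Answer:  8 16 64 64
 0  2 16  0
 0  0  0  0
 0  0  0  0

Derivation:
Slide up:
col 0: [0, 8, 0, 0] -> [8, 0, 0, 0]
col 1: [16, 0, 0, 2] -> [16, 2, 0, 0]
col 2: [0, 64, 8, 8] -> [64, 16, 0, 0]
col 3: [0, 0, 0, 64] -> [64, 0, 0, 0]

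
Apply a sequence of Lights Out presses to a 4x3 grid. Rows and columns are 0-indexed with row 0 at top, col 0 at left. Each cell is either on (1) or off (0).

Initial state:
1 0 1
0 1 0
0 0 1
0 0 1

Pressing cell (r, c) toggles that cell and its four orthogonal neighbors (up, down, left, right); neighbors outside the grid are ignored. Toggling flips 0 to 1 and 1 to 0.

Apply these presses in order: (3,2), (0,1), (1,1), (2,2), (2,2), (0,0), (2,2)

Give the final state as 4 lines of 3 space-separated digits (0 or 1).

After press 1 at (3,2):
1 0 1
0 1 0
0 0 0
0 1 0

After press 2 at (0,1):
0 1 0
0 0 0
0 0 0
0 1 0

After press 3 at (1,1):
0 0 0
1 1 1
0 1 0
0 1 0

After press 4 at (2,2):
0 0 0
1 1 0
0 0 1
0 1 1

After press 5 at (2,2):
0 0 0
1 1 1
0 1 0
0 1 0

After press 6 at (0,0):
1 1 0
0 1 1
0 1 0
0 1 0

After press 7 at (2,2):
1 1 0
0 1 0
0 0 1
0 1 1

Answer: 1 1 0
0 1 0
0 0 1
0 1 1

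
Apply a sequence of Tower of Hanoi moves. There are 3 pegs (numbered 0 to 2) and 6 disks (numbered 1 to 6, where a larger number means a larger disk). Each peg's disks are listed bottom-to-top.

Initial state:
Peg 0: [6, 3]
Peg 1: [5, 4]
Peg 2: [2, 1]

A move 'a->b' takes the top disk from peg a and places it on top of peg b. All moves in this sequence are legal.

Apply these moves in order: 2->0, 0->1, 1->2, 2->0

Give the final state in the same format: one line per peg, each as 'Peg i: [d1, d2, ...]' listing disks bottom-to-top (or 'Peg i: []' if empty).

Answer: Peg 0: [6, 3, 1]
Peg 1: [5, 4]
Peg 2: [2]

Derivation:
After move 1 (2->0):
Peg 0: [6, 3, 1]
Peg 1: [5, 4]
Peg 2: [2]

After move 2 (0->1):
Peg 0: [6, 3]
Peg 1: [5, 4, 1]
Peg 2: [2]

After move 3 (1->2):
Peg 0: [6, 3]
Peg 1: [5, 4]
Peg 2: [2, 1]

After move 4 (2->0):
Peg 0: [6, 3, 1]
Peg 1: [5, 4]
Peg 2: [2]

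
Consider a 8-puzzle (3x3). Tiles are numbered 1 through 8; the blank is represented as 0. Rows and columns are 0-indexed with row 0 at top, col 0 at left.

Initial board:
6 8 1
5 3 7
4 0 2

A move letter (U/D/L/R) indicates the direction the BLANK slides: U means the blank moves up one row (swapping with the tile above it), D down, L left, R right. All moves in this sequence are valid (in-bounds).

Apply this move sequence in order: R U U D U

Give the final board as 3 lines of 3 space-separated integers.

Answer: 6 8 0
5 3 1
4 2 7

Derivation:
After move 1 (R):
6 8 1
5 3 7
4 2 0

After move 2 (U):
6 8 1
5 3 0
4 2 7

After move 3 (U):
6 8 0
5 3 1
4 2 7

After move 4 (D):
6 8 1
5 3 0
4 2 7

After move 5 (U):
6 8 0
5 3 1
4 2 7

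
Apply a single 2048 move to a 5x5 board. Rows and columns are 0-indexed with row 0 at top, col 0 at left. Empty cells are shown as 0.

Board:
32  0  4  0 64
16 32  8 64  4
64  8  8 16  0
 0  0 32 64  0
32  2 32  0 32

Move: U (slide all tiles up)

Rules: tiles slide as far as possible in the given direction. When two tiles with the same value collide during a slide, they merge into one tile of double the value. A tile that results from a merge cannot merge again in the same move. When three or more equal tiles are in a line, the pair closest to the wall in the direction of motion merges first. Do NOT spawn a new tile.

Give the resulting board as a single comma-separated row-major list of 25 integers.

Answer: 32, 32, 4, 64, 64, 16, 8, 16, 16, 4, 64, 2, 64, 64, 32, 32, 0, 0, 0, 0, 0, 0, 0, 0, 0

Derivation:
Slide up:
col 0: [32, 16, 64, 0, 32] -> [32, 16, 64, 32, 0]
col 1: [0, 32, 8, 0, 2] -> [32, 8, 2, 0, 0]
col 2: [4, 8, 8, 32, 32] -> [4, 16, 64, 0, 0]
col 3: [0, 64, 16, 64, 0] -> [64, 16, 64, 0, 0]
col 4: [64, 4, 0, 0, 32] -> [64, 4, 32, 0, 0]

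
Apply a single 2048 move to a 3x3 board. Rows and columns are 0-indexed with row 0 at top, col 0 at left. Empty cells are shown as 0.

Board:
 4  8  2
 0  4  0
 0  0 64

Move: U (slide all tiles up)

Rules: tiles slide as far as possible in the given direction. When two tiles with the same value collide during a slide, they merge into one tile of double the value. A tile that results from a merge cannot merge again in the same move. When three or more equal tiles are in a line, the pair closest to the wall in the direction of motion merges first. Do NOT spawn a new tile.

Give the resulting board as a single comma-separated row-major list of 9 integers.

Answer: 4, 8, 2, 0, 4, 64, 0, 0, 0

Derivation:
Slide up:
col 0: [4, 0, 0] -> [4, 0, 0]
col 1: [8, 4, 0] -> [8, 4, 0]
col 2: [2, 0, 64] -> [2, 64, 0]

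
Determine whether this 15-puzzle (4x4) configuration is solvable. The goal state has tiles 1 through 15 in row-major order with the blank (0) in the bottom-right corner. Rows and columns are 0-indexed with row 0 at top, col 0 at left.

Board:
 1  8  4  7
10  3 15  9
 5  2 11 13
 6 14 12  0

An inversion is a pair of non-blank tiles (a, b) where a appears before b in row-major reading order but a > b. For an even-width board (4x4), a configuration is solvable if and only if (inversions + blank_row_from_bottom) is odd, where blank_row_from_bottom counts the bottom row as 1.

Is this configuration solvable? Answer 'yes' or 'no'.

Inversions: 34
Blank is in row 3 (0-indexed from top), which is row 1 counting from the bottom (bottom = 1).
34 + 1 = 35, which is odd, so the puzzle is solvable.

Answer: yes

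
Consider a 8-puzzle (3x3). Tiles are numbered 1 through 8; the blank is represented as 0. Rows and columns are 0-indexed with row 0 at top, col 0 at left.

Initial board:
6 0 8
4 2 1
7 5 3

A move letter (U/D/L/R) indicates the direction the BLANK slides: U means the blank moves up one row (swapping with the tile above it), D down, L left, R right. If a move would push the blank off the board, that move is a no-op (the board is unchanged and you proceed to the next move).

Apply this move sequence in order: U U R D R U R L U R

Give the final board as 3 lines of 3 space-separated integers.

Answer: 6 8 0
4 2 1
7 5 3

Derivation:
After move 1 (U):
6 0 8
4 2 1
7 5 3

After move 2 (U):
6 0 8
4 2 1
7 5 3

After move 3 (R):
6 8 0
4 2 1
7 5 3

After move 4 (D):
6 8 1
4 2 0
7 5 3

After move 5 (R):
6 8 1
4 2 0
7 5 3

After move 6 (U):
6 8 0
4 2 1
7 5 3

After move 7 (R):
6 8 0
4 2 1
7 5 3

After move 8 (L):
6 0 8
4 2 1
7 5 3

After move 9 (U):
6 0 8
4 2 1
7 5 3

After move 10 (R):
6 8 0
4 2 1
7 5 3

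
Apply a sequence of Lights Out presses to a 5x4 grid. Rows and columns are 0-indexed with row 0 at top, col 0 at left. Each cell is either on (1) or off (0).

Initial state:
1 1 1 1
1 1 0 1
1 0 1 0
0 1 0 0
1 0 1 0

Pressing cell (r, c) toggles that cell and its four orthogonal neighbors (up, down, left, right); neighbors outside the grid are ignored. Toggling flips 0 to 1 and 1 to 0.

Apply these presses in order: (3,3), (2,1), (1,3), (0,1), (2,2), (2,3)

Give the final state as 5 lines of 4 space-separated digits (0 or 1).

Answer: 0 0 0 0
1 1 0 1
0 0 0 0
0 0 0 0
1 0 1 1

Derivation:
After press 1 at (3,3):
1 1 1 1
1 1 0 1
1 0 1 1
0 1 1 1
1 0 1 1

After press 2 at (2,1):
1 1 1 1
1 0 0 1
0 1 0 1
0 0 1 1
1 0 1 1

After press 3 at (1,3):
1 1 1 0
1 0 1 0
0 1 0 0
0 0 1 1
1 0 1 1

After press 4 at (0,1):
0 0 0 0
1 1 1 0
0 1 0 0
0 0 1 1
1 0 1 1

After press 5 at (2,2):
0 0 0 0
1 1 0 0
0 0 1 1
0 0 0 1
1 0 1 1

After press 6 at (2,3):
0 0 0 0
1 1 0 1
0 0 0 0
0 0 0 0
1 0 1 1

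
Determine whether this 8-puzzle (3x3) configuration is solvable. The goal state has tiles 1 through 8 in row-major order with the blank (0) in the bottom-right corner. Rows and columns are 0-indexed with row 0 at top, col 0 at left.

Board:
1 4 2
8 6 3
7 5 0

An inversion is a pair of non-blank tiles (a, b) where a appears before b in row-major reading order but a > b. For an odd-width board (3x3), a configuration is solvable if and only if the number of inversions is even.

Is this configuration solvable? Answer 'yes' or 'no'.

Answer: no

Derivation:
Inversions (pairs i<j in row-major order where tile[i] > tile[j] > 0): 9
9 is odd, so the puzzle is not solvable.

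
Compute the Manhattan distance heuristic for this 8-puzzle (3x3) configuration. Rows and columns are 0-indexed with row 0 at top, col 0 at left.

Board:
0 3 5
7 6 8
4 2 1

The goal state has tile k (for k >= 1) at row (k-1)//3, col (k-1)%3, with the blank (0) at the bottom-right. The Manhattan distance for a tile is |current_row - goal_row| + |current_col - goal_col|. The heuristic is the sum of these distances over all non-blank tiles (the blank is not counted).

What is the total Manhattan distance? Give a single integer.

Answer: 14

Derivation:
Tile 3: at (0,1), goal (0,2), distance |0-0|+|1-2| = 1
Tile 5: at (0,2), goal (1,1), distance |0-1|+|2-1| = 2
Tile 7: at (1,0), goal (2,0), distance |1-2|+|0-0| = 1
Tile 6: at (1,1), goal (1,2), distance |1-1|+|1-2| = 1
Tile 8: at (1,2), goal (2,1), distance |1-2|+|2-1| = 2
Tile 4: at (2,0), goal (1,0), distance |2-1|+|0-0| = 1
Tile 2: at (2,1), goal (0,1), distance |2-0|+|1-1| = 2
Tile 1: at (2,2), goal (0,0), distance |2-0|+|2-0| = 4
Sum: 1 + 2 + 1 + 1 + 2 + 1 + 2 + 4 = 14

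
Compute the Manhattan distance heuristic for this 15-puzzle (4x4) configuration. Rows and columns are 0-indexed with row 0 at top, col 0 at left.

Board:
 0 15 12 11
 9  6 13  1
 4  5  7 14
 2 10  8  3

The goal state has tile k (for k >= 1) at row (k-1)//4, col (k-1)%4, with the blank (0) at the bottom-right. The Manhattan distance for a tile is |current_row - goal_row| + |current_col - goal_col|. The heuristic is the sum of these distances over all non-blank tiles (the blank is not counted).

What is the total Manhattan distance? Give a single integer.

Answer: 42

Derivation:
Tile 15: at (0,1), goal (3,2), distance |0-3|+|1-2| = 4
Tile 12: at (0,2), goal (2,3), distance |0-2|+|2-3| = 3
Tile 11: at (0,3), goal (2,2), distance |0-2|+|3-2| = 3
Tile 9: at (1,0), goal (2,0), distance |1-2|+|0-0| = 1
Tile 6: at (1,1), goal (1,1), distance |1-1|+|1-1| = 0
Tile 13: at (1,2), goal (3,0), distance |1-3|+|2-0| = 4
Tile 1: at (1,3), goal (0,0), distance |1-0|+|3-0| = 4
Tile 4: at (2,0), goal (0,3), distance |2-0|+|0-3| = 5
Tile 5: at (2,1), goal (1,0), distance |2-1|+|1-0| = 2
Tile 7: at (2,2), goal (1,2), distance |2-1|+|2-2| = 1
Tile 14: at (2,3), goal (3,1), distance |2-3|+|3-1| = 3
Tile 2: at (3,0), goal (0,1), distance |3-0|+|0-1| = 4
Tile 10: at (3,1), goal (2,1), distance |3-2|+|1-1| = 1
Tile 8: at (3,2), goal (1,3), distance |3-1|+|2-3| = 3
Tile 3: at (3,3), goal (0,2), distance |3-0|+|3-2| = 4
Sum: 4 + 3 + 3 + 1 + 0 + 4 + 4 + 5 + 2 + 1 + 3 + 4 + 1 + 3 + 4 = 42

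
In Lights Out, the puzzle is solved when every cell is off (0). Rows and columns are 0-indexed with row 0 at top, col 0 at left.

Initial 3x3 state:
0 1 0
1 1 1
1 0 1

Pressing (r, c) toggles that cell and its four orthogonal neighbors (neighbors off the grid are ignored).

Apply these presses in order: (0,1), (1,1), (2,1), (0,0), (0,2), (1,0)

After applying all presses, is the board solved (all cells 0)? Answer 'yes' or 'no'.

After press 1 at (0,1):
1 0 1
1 0 1
1 0 1

After press 2 at (1,1):
1 1 1
0 1 0
1 1 1

After press 3 at (2,1):
1 1 1
0 0 0
0 0 0

After press 4 at (0,0):
0 0 1
1 0 0
0 0 0

After press 5 at (0,2):
0 1 0
1 0 1
0 0 0

After press 6 at (1,0):
1 1 0
0 1 1
1 0 0

Lights still on: 5

Answer: no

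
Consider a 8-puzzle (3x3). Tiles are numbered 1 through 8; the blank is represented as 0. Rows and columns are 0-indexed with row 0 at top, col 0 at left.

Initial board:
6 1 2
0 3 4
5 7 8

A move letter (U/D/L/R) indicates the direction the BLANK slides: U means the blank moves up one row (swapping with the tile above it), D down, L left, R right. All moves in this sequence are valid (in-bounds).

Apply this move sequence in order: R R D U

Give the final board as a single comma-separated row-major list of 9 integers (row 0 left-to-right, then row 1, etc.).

Answer: 6, 1, 2, 3, 4, 0, 5, 7, 8

Derivation:
After move 1 (R):
6 1 2
3 0 4
5 7 8

After move 2 (R):
6 1 2
3 4 0
5 7 8

After move 3 (D):
6 1 2
3 4 8
5 7 0

After move 4 (U):
6 1 2
3 4 0
5 7 8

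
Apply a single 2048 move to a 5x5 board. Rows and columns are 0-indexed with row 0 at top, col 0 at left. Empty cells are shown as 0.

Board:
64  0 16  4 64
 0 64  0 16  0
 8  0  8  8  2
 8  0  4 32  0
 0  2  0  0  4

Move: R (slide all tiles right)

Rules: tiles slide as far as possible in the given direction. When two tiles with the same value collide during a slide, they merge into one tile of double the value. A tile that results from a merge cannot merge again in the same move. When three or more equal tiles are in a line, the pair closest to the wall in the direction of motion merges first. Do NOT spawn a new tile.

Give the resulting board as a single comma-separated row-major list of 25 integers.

Slide right:
row 0: [64, 0, 16, 4, 64] -> [0, 64, 16, 4, 64]
row 1: [0, 64, 0, 16, 0] -> [0, 0, 0, 64, 16]
row 2: [8, 0, 8, 8, 2] -> [0, 0, 8, 16, 2]
row 3: [8, 0, 4, 32, 0] -> [0, 0, 8, 4, 32]
row 4: [0, 2, 0, 0, 4] -> [0, 0, 0, 2, 4]

Answer: 0, 64, 16, 4, 64, 0, 0, 0, 64, 16, 0, 0, 8, 16, 2, 0, 0, 8, 4, 32, 0, 0, 0, 2, 4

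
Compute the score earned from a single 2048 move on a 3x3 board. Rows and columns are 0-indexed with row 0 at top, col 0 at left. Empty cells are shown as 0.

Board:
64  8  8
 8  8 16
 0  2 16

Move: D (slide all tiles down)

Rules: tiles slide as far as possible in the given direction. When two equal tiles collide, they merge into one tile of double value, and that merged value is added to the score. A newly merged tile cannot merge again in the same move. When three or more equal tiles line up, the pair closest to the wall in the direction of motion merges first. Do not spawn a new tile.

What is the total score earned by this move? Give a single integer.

Answer: 48

Derivation:
Slide down:
col 0: [64, 8, 0] -> [0, 64, 8]  score +0 (running 0)
col 1: [8, 8, 2] -> [0, 16, 2]  score +16 (running 16)
col 2: [8, 16, 16] -> [0, 8, 32]  score +32 (running 48)
Board after move:
 0  0  0
64 16  8
 8  2 32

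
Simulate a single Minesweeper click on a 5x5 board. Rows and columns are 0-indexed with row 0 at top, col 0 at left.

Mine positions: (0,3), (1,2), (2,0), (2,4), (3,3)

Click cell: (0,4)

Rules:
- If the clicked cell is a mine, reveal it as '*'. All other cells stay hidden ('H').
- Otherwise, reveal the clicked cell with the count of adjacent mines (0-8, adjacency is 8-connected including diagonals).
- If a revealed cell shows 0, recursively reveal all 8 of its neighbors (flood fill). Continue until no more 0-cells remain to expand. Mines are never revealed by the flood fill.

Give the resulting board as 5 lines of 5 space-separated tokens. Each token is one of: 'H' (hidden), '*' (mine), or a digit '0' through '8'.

H H H H 1
H H H H H
H H H H H
H H H H H
H H H H H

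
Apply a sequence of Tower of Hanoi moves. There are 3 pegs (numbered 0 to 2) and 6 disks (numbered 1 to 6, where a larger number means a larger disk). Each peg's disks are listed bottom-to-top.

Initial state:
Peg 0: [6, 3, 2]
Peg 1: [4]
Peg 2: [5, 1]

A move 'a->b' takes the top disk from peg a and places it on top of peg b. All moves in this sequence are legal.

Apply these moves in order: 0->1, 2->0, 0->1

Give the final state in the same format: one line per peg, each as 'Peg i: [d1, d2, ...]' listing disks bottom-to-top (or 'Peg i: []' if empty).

After move 1 (0->1):
Peg 0: [6, 3]
Peg 1: [4, 2]
Peg 2: [5, 1]

After move 2 (2->0):
Peg 0: [6, 3, 1]
Peg 1: [4, 2]
Peg 2: [5]

After move 3 (0->1):
Peg 0: [6, 3]
Peg 1: [4, 2, 1]
Peg 2: [5]

Answer: Peg 0: [6, 3]
Peg 1: [4, 2, 1]
Peg 2: [5]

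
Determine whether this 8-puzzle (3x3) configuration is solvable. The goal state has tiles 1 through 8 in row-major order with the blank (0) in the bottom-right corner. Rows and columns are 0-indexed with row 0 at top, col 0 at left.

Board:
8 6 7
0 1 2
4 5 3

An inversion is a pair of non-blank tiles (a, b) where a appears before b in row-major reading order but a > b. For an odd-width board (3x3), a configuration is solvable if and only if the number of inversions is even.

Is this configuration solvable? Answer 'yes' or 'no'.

Answer: no

Derivation:
Inversions (pairs i<j in row-major order where tile[i] > tile[j] > 0): 19
19 is odd, so the puzzle is not solvable.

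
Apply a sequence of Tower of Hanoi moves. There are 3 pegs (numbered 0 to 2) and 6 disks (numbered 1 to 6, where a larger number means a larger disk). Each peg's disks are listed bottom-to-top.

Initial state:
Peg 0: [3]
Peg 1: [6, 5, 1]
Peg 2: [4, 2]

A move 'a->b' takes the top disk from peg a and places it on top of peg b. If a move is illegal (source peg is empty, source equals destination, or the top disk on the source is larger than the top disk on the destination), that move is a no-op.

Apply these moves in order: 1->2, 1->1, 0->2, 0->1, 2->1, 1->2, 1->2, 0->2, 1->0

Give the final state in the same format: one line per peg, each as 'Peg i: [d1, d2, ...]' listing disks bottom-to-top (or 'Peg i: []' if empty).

After move 1 (1->2):
Peg 0: [3]
Peg 1: [6, 5]
Peg 2: [4, 2, 1]

After move 2 (1->1):
Peg 0: [3]
Peg 1: [6, 5]
Peg 2: [4, 2, 1]

After move 3 (0->2):
Peg 0: [3]
Peg 1: [6, 5]
Peg 2: [4, 2, 1]

After move 4 (0->1):
Peg 0: []
Peg 1: [6, 5, 3]
Peg 2: [4, 2, 1]

After move 5 (2->1):
Peg 0: []
Peg 1: [6, 5, 3, 1]
Peg 2: [4, 2]

After move 6 (1->2):
Peg 0: []
Peg 1: [6, 5, 3]
Peg 2: [4, 2, 1]

After move 7 (1->2):
Peg 0: []
Peg 1: [6, 5, 3]
Peg 2: [4, 2, 1]

After move 8 (0->2):
Peg 0: []
Peg 1: [6, 5, 3]
Peg 2: [4, 2, 1]

After move 9 (1->0):
Peg 0: [3]
Peg 1: [6, 5]
Peg 2: [4, 2, 1]

Answer: Peg 0: [3]
Peg 1: [6, 5]
Peg 2: [4, 2, 1]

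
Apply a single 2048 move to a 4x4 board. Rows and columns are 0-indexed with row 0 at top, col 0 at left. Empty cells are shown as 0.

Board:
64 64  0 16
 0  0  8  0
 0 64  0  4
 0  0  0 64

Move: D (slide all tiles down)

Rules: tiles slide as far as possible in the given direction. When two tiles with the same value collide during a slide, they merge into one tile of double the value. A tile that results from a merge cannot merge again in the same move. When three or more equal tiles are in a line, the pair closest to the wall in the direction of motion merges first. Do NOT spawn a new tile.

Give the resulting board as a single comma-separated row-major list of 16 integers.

Slide down:
col 0: [64, 0, 0, 0] -> [0, 0, 0, 64]
col 1: [64, 0, 64, 0] -> [0, 0, 0, 128]
col 2: [0, 8, 0, 0] -> [0, 0, 0, 8]
col 3: [16, 0, 4, 64] -> [0, 16, 4, 64]

Answer: 0, 0, 0, 0, 0, 0, 0, 16, 0, 0, 0, 4, 64, 128, 8, 64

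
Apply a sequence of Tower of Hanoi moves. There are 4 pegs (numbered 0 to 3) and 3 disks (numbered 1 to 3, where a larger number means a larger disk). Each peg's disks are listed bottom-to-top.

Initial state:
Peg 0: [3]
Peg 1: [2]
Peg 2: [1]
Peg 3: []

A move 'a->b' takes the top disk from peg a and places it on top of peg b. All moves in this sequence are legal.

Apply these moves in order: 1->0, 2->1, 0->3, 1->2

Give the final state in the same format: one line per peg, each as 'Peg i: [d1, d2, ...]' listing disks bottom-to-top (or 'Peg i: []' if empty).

After move 1 (1->0):
Peg 0: [3, 2]
Peg 1: []
Peg 2: [1]
Peg 3: []

After move 2 (2->1):
Peg 0: [3, 2]
Peg 1: [1]
Peg 2: []
Peg 3: []

After move 3 (0->3):
Peg 0: [3]
Peg 1: [1]
Peg 2: []
Peg 3: [2]

After move 4 (1->2):
Peg 0: [3]
Peg 1: []
Peg 2: [1]
Peg 3: [2]

Answer: Peg 0: [3]
Peg 1: []
Peg 2: [1]
Peg 3: [2]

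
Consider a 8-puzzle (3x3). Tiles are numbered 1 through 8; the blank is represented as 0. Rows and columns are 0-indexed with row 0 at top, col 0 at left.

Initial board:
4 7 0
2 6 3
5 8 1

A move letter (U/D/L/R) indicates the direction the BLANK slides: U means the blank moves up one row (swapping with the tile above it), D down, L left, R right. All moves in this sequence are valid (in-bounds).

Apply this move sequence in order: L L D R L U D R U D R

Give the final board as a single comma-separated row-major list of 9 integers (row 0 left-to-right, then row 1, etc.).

Answer: 2, 4, 7, 6, 3, 0, 5, 8, 1

Derivation:
After move 1 (L):
4 0 7
2 6 3
5 8 1

After move 2 (L):
0 4 7
2 6 3
5 8 1

After move 3 (D):
2 4 7
0 6 3
5 8 1

After move 4 (R):
2 4 7
6 0 3
5 8 1

After move 5 (L):
2 4 7
0 6 3
5 8 1

After move 6 (U):
0 4 7
2 6 3
5 8 1

After move 7 (D):
2 4 7
0 6 3
5 8 1

After move 8 (R):
2 4 7
6 0 3
5 8 1

After move 9 (U):
2 0 7
6 4 3
5 8 1

After move 10 (D):
2 4 7
6 0 3
5 8 1

After move 11 (R):
2 4 7
6 3 0
5 8 1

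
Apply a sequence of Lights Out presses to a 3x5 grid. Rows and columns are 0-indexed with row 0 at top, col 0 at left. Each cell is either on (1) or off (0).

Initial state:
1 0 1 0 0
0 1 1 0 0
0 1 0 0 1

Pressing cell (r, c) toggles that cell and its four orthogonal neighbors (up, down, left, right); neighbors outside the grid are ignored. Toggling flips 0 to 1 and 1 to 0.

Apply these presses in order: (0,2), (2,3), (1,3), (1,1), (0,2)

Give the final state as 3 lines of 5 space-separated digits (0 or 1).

After press 1 at (0,2):
1 1 0 1 0
0 1 0 0 0
0 1 0 0 1

After press 2 at (2,3):
1 1 0 1 0
0 1 0 1 0
0 1 1 1 0

After press 3 at (1,3):
1 1 0 0 0
0 1 1 0 1
0 1 1 0 0

After press 4 at (1,1):
1 0 0 0 0
1 0 0 0 1
0 0 1 0 0

After press 5 at (0,2):
1 1 1 1 0
1 0 1 0 1
0 0 1 0 0

Answer: 1 1 1 1 0
1 0 1 0 1
0 0 1 0 0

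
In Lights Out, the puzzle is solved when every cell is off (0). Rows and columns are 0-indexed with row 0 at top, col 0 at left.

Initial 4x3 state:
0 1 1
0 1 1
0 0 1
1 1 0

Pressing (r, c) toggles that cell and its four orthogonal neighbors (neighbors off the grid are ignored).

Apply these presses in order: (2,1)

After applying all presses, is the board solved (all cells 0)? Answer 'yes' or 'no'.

Answer: no

Derivation:
After press 1 at (2,1):
0 1 1
0 0 1
1 1 0
1 0 0

Lights still on: 6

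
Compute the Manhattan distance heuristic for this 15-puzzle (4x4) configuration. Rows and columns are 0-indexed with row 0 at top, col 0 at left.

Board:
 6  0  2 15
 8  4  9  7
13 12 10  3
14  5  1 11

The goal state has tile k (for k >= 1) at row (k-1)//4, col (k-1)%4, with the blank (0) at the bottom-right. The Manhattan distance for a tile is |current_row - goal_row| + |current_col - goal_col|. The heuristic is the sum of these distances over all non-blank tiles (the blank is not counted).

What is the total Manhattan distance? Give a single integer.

Tile 6: (0,0)->(1,1) = 2
Tile 2: (0,2)->(0,1) = 1
Tile 15: (0,3)->(3,2) = 4
Tile 8: (1,0)->(1,3) = 3
Tile 4: (1,1)->(0,3) = 3
Tile 9: (1,2)->(2,0) = 3
Tile 7: (1,3)->(1,2) = 1
Tile 13: (2,0)->(3,0) = 1
Tile 12: (2,1)->(2,3) = 2
Tile 10: (2,2)->(2,1) = 1
Tile 3: (2,3)->(0,2) = 3
Tile 14: (3,0)->(3,1) = 1
Tile 5: (3,1)->(1,0) = 3
Tile 1: (3,2)->(0,0) = 5
Tile 11: (3,3)->(2,2) = 2
Sum: 2 + 1 + 4 + 3 + 3 + 3 + 1 + 1 + 2 + 1 + 3 + 1 + 3 + 5 + 2 = 35

Answer: 35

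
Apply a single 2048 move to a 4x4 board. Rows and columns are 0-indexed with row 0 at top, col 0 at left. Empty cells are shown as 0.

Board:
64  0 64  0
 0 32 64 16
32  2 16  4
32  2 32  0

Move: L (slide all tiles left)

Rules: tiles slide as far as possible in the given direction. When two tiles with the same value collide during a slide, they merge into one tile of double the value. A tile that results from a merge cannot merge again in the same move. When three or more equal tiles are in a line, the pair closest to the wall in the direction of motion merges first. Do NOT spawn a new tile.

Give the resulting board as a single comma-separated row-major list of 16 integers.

Answer: 128, 0, 0, 0, 32, 64, 16, 0, 32, 2, 16, 4, 32, 2, 32, 0

Derivation:
Slide left:
row 0: [64, 0, 64, 0] -> [128, 0, 0, 0]
row 1: [0, 32, 64, 16] -> [32, 64, 16, 0]
row 2: [32, 2, 16, 4] -> [32, 2, 16, 4]
row 3: [32, 2, 32, 0] -> [32, 2, 32, 0]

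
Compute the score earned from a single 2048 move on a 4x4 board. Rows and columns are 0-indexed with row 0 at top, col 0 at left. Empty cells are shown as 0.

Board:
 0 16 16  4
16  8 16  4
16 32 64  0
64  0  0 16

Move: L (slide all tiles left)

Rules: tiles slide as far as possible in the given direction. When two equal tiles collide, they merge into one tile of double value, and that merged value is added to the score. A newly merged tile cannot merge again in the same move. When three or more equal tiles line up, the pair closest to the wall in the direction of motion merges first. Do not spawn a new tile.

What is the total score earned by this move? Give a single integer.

Answer: 32

Derivation:
Slide left:
row 0: [0, 16, 16, 4] -> [32, 4, 0, 0]  score +32 (running 32)
row 1: [16, 8, 16, 4] -> [16, 8, 16, 4]  score +0 (running 32)
row 2: [16, 32, 64, 0] -> [16, 32, 64, 0]  score +0 (running 32)
row 3: [64, 0, 0, 16] -> [64, 16, 0, 0]  score +0 (running 32)
Board after move:
32  4  0  0
16  8 16  4
16 32 64  0
64 16  0  0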